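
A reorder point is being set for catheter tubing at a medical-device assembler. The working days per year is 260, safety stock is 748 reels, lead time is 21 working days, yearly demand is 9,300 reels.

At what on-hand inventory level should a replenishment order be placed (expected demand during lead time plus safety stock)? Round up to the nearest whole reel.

Daily demand d = 9,300 / 260 = 35.769 reels/day
Demand during lead time = 35.769 × 21 = 751.15
Reorder point = 751.15 + 748 = 1,499.15 → round up

1,500 reels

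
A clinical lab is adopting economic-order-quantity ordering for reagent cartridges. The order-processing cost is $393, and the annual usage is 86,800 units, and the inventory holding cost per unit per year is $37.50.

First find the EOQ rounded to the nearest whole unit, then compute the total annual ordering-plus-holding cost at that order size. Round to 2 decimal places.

$50,580.93

EOQ = √(2DS/H) = √(2 × 86,800 × 393 / 37.5)
    = √(1,819,328.00) ≈ 1,348.82 → Q = 1,349 units
Orders/yr = 86,800/1,349 = 64.344; ordering cost = 64.344 × $393 = $25,287.18
Average inventory = 1,349/2 = 674.5; holding cost = 674.5 × $37.5 = $25,293.75
Total = $25,287.18 + $25,293.75 = $50,580.93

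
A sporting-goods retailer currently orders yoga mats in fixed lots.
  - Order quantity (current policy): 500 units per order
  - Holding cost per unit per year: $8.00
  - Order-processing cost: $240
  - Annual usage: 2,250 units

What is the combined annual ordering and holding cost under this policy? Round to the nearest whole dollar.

$3,080

Ordering: D/Q × S = 2,250/500 × $240 = $1,080.00
Holding:  Q/2 × H = 500/2 × $8 = $2,000.00
Total = $1,080.00 + $2,000.00 = $3,080.00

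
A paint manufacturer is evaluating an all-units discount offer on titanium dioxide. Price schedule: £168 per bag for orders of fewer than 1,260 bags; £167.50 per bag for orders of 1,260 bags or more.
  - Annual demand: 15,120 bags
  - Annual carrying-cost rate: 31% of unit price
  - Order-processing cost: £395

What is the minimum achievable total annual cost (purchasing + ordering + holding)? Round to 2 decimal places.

H₁ = 31%×£168 = £52.0800;  H₂ = 31%×£167.50 = £51.9250
EOQ₁ = √(2×15,120×395/52.0800) = 478.91  (< 1,260, feasible at tier 1)
EOQ₂ = √(2×15,120×395/51.9250) = 479.62  (< 1,260 → use Q = 1,260 at tier-2 price)
TC(tier 1 (EOQ₁), Q≈478.9) = £2,565,101.64
TC(tier 2, Q≈1,260.0) = £2,570,052.75
Minimum at tier 1 (EOQ₁): £2,565,101.64

£2,565,101.64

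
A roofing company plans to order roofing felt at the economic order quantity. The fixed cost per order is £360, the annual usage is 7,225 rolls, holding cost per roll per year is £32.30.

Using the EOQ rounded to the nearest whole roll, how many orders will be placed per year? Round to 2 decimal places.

18.02 orders per year

2DS/H = 2·7,225·360/32.3 = 161,052.63
EOQ = √161,052.63 ≈ 401.31 → Q = 401
Orders per year = D/Q = 7,225 / 401 = 18.017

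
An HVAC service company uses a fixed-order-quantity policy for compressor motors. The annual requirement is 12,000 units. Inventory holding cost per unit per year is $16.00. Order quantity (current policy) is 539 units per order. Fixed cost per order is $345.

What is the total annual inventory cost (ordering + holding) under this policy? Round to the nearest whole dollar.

$11,993

Ordering: D/Q × S = 12,000/539 × $345 = $7,680.89
Holding:  Q/2 × H = 539/2 × $16 = $4,312.00
Total = $7,680.89 + $4,312.00 = $11,992.89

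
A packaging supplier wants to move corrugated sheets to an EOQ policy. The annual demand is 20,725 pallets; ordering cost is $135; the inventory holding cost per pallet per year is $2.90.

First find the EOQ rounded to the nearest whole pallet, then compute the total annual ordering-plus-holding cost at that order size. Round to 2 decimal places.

$4,028.36

Optimal lot size Q* = (2 × 20,725 × $135 / $2.9)^½ ≈ 1,389.09 → Q = 1,389 pallets
Ordering: D/Q × S = 20,725/1,389 × $135 = $2,014.31
Holding:  Q/2 × H = 1,389/2 × $2.9 = $2,014.05
Total = $2,014.31 + $2,014.05 = $4,028.36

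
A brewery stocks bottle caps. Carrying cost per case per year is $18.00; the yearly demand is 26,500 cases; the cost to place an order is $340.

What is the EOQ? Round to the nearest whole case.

1,001 cases

Optimal lot size Q* = (2 × 26,500 × $340 / $18)^½ ≈ 1,000.56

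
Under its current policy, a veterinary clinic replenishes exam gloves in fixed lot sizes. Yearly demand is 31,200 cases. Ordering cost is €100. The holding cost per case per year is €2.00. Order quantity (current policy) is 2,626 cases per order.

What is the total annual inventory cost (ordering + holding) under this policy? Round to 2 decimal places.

€3,814.12

Orders/yr = 31,200/2,626 = 11.881; ordering cost = 11.881 × €100 = €1,188.12
Average inventory = 2,626/2 = 1313; holding cost = 1313 × €2 = €2,626.00
Total = €1,188.12 + €2,626.00 = €3,814.12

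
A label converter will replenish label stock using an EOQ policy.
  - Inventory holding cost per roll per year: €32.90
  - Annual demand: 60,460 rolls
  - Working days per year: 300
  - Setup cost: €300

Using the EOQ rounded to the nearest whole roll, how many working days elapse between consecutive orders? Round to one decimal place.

2DS/H = 2·60,460·300/32.9 = 1,102,613.98
EOQ = √1,102,613.98 ≈ 1,050.05 → Q = 1,050 rolls
Cycle time = (working days × Q)/D = (300 × 1,050) / 60,460 = 5.210 days

5.2 days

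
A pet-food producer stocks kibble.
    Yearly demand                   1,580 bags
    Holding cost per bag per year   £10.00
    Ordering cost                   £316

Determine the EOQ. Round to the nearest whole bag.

Q* = √(2·D·S / H) = √(2·1,580·316 / 10) = √99,856.0 ≈ 316.00

316 bags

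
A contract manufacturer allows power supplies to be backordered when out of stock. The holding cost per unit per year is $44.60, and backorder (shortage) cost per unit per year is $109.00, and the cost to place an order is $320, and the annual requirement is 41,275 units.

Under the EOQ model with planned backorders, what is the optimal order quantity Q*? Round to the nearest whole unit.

914 units

Basic EOQ = √(2·41,275·320/44.6) = 769.602
Backorder adjustment √((H+b)/b) = √((44.6+109)/109) = 1.1871
Q* = 769.602 × 1.1871 ≈ 913.58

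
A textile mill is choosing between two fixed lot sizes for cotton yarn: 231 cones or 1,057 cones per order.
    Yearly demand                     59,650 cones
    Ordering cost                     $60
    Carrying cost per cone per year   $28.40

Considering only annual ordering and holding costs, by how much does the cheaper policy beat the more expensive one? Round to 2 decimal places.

$378.31

Annual cost at Q: ordering D·S/Q plus holding Q·H/2.
TC(231) = (59,650/231)×60 + (231/2)×28.4 = $18,773.71
TC(1,057) = (59,650/1,057)×60 + (1,057/2)×28.4 = $18,395.40
Lots of 1,057 are cheaper by $378.31.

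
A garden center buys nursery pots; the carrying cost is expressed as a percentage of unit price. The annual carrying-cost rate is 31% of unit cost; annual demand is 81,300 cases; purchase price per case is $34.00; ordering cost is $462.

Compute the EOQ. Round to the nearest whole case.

2,670 cases

Holding cost per case per year: H = 31% × $34 = $10.5400
Q* = √(2·D·S / H) = √(2·81,300·462 / 10.54) = √7,127,248.6 ≈ 2,669.69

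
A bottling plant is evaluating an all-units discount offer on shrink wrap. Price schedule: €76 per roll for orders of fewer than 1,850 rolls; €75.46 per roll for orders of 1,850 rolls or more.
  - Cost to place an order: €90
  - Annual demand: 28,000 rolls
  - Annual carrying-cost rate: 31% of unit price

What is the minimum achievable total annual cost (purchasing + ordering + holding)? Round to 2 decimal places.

H₁ = 31%×€76 = €23.5600;  H₂ = 31%×€75.46 = €23.3926
EOQ₁ = √(2×28,000×90/23.5600) = 462.52  (< 1,850, feasible at tier 1)
EOQ₂ = √(2×28,000×90/23.3926) = 464.17  (< 1,850 → use Q = 1,850 at tier-2 price)
TC(tier 1 (EOQ₁), Q≈462.5) = €2,138,896.90
TC(tier 2, Q≈1,850.0) = €2,135,880.32
Minimum at tier 2: €2,135,880.32

€2,135,880.32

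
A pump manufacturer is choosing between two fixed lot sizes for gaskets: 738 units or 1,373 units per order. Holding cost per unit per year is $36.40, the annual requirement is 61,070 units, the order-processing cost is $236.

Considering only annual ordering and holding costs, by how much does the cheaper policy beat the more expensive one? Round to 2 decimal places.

$2,524.94

Annual cost at Q: ordering D·S/Q plus holding Q·H/2.
TC(738) = (61,070/738)×236 + (738/2)×36.4 = $32,960.76
TC(1,373) = (61,070/1,373)×236 + (1,373/2)×36.4 = $35,485.70
Lots of 738 are cheaper by $2,524.94.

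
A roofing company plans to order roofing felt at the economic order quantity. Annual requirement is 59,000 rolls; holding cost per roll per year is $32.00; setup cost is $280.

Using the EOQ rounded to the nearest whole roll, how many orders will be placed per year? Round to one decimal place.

58.1 orders per year

Q* = √(2·D·S / H) = √(2·59,000·280 / 32) = √1,032,500.0 ≈ 1,016.12 → Q = 1,016
Orders per year = D/Q = 59,000 / 1,016 = 58.071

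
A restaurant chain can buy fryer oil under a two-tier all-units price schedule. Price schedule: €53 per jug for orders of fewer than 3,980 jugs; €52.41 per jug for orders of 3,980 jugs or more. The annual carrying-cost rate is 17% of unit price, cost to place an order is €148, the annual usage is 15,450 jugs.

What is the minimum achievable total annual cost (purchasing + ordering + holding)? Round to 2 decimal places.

H₁ = 17%×€53 = €9.0100;  H₂ = 17%×€52.41 = €8.9097
EOQ₁ = √(2×15,450×148/9.0100) = 712.44  (< 3,980, feasible at tier 1)
EOQ₂ = √(2×15,450×148/8.9097) = 716.44  (< 3,980 → use Q = 3,980 at tier-2 price)
TC(tier 1 (EOQ₁), Q≈712.4) = €825,269.08
TC(tier 2, Q≈3,980.0) = €828,039.33
Minimum at tier 1 (EOQ₁): €825,269.08

€825,269.08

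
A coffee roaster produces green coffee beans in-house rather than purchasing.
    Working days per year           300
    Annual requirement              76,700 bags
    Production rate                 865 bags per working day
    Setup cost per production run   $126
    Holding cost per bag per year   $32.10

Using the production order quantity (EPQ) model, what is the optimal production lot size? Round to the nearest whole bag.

d = 76,700/300 = 255.6667 bags/day;  effective holding cost H(1 − d/p) = 32.1·(1 − 255.6667/865) = 22.61225
Q* = √(2DS / H_eff) = √(2·76,700·126 / 22.61225) ≈ 924.54

925 bags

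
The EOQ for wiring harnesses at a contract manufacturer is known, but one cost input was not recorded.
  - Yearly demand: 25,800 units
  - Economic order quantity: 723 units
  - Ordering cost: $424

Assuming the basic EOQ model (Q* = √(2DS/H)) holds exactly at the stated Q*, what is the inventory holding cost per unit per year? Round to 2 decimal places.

From Q* = √(2DS/H) ⇒ Q*² = 2DS/H.
H = 2DS / Q² = 2 × 25,800 × 424 / 723² = 41.8542

$41.85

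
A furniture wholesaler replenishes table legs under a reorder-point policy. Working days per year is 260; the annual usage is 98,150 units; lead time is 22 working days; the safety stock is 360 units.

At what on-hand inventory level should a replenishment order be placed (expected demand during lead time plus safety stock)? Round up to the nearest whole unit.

8,665 units

Daily demand d = 98,150 / 260 = 377.500 units/day
Demand during lead time = 377.500 × 22 = 8,305.00
Reorder point = 8,305.00 + 360 = 8,665.00 → round up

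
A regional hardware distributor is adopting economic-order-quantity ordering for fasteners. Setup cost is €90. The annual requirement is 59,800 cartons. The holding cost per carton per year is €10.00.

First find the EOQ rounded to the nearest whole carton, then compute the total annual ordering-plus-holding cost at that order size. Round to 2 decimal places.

Q* = √(2·D·S / H) = √(2·59,800·90 / 10) = √1,076,400.0 ≈ 1,037.50 → Q = 1,037 cartons
Ordering: D/Q × S = 59,800/1,037 × €90 = €5,189.97
Holding:  Q/2 × H = 1,037/2 × €10 = €5,185.00
Total = €5,189.97 + €5,185.00 = €10,374.97

€10,374.97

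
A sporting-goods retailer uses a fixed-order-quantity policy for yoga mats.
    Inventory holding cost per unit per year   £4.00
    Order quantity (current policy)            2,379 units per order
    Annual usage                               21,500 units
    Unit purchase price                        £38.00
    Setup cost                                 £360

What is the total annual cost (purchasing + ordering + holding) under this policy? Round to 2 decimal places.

£825,011.47

Ordering: D/Q × S = 21,500/2,379 × £360 = £3,253.47
Holding:  Q/2 × H = 2,379/2 × £4 = £4,758.00
Purchase cost = D·C = 21,500 × 38 = £817,000.00
Total = £3,253.47 + £4,758.00 + £817,000.00 = £825,011.47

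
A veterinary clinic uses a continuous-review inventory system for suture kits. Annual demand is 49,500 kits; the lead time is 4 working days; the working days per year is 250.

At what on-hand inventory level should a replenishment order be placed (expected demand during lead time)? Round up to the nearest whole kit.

792 kits

Daily demand d = 49,500 / 250 = 198.000 kits/day
Demand during lead time = 198.000 × 4 = 792.00
Reorder point = 792.00 → round up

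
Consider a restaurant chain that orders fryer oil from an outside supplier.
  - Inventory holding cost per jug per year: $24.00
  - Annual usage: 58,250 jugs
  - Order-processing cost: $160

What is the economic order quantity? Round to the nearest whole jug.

881 jugs

Optimal lot size Q* = (2 × 58,250 × $160 / $24)^½ ≈ 881.29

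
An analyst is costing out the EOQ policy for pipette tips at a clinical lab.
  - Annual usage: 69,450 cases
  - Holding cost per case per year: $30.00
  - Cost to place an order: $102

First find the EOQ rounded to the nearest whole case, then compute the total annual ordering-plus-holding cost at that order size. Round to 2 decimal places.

$20,616.35

EOQ = √(2DS/H) = √(2 × 69,450 × 102 / 30)
    = √(472,260.00) ≈ 687.21 → Q = 687 cases
Ordering: D/Q × S = 69,450/687 × $102 = $10,311.35
Holding:  Q/2 × H = 687/2 × $30 = $10,305.00
Total = $10,311.35 + $10,305.00 = $20,616.35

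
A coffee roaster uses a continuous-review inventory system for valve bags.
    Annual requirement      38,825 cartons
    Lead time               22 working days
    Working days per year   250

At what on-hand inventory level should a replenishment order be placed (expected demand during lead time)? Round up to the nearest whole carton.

3,417 cartons

Daily demand d = 38,825 / 250 = 155.300 cartons/day
Demand during lead time = 155.300 × 22 = 3,416.60
Reorder point = 3,416.60 → round up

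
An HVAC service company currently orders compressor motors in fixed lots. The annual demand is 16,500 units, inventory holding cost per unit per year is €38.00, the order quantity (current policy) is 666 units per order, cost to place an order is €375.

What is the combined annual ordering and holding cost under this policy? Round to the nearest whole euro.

Annual ordering cost = (D/Q)·S = (16,500/666) × 375 = €9,290.54
Annual holding cost  = (Q/2)·H = (666/2) × 38 = €12,654.00
Total = €9,290.54 + €12,654.00 = €21,944.54

€21,945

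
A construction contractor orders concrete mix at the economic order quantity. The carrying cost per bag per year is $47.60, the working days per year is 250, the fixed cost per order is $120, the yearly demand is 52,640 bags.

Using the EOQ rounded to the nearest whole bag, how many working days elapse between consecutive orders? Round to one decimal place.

2.4 days

2DS/H = 2·52,640·120/47.6 = 265,411.76
EOQ = √265,411.76 ≈ 515.18 → Q = 515 bags
Cycle time = (working days × Q)/D = (250 × 515) / 52,640 = 2.446 days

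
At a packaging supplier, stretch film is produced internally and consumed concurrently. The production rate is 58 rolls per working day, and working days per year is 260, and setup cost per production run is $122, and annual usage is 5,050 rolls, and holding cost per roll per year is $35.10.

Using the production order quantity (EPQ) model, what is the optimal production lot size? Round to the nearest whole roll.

230 rolls

Daily demand d = 5,050/260 = 19.423; p = 58; 1 − d/p = 0.66512
EPQ = √(2DS / (H(1 − d/p)))
    = √(2 × 5,050 × 122 / (35.1 × 0.66512)) ≈ 229.74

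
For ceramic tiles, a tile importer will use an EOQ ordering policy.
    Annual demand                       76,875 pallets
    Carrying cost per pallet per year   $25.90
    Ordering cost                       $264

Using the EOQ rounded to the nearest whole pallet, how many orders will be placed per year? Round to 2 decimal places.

Q* = √(2·D·S / H) = √(2·76,875·264 / 25.9) = √1,567,181.5 ≈ 1,251.87 → Q = 1,252
N = D/Q = 76,875/1,252 ≈ 61.402 orders/yr

61.40 orders per year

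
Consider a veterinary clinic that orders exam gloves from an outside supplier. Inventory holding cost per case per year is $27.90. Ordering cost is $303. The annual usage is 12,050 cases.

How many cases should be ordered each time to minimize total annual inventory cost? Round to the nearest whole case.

512 cases

EOQ = √(2DS/H) = √(2 × 12,050 × 303 / 27.9)
    = √(261,731.18) ≈ 511.60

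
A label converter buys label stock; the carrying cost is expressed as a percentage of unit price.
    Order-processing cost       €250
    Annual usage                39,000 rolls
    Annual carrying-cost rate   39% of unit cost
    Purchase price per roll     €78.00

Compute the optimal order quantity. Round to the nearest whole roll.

Holding cost per roll per year: H = 39% × €78 = €30.4200
Optimal lot size Q* = (2 × 39,000 × €250 / €30.42)^½ ≈ 800.64

801 rolls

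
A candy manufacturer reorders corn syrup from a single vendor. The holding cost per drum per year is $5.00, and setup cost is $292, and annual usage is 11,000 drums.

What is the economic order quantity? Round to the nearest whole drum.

1,133 drums

EOQ = √(2DS/H) = √(2 × 11,000 × 292 / 5)
    = √(1,284,800.00) ≈ 1,133.49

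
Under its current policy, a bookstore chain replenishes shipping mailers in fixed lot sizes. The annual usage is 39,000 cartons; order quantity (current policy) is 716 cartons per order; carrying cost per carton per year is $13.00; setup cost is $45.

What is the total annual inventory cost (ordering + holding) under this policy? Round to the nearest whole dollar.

Orders/yr = 39,000/716 = 54.469; ordering cost = 54.469 × $45 = $2,451.12
Average inventory = 716/2 = 358; holding cost = 358 × $13 = $4,654.00
Total = $2,451.12 + $4,654.00 = $7,105.12

$7,105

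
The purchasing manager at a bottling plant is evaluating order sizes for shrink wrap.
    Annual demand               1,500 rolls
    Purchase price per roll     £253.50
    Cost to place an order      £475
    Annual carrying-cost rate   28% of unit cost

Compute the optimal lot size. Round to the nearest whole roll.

142 rolls

H = i·C = 0.28 × £253.5 = £70.9800 per roll-year
EOQ = √(2DS/H) = √(2 × 1,500 × 475 / 70.98)
    = √(20,076.08) ≈ 141.69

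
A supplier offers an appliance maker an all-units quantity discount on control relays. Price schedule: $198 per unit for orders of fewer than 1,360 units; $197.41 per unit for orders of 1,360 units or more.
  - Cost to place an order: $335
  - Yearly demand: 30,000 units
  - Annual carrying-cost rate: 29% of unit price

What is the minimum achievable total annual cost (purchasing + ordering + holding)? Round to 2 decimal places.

H₁ = 29%×$198 = $57.4200;  H₂ = 29%×$197.41 = $57.2489
EOQ₁ = √(2×30,000×335/57.4200) = 591.65  (< 1,360, feasible at tier 1)
EOQ₂ = √(2×30,000×335/57.2489) = 592.54  (< 1,360 → use Q = 1,360 at tier-2 price)
TC(tier 1 (EOQ₁), Q≈591.7) = $5,973,972.67
TC(tier 2, Q≈1,360.0) = $5,968,618.96
Minimum at tier 2: $5,968,618.96

$5,968,618.96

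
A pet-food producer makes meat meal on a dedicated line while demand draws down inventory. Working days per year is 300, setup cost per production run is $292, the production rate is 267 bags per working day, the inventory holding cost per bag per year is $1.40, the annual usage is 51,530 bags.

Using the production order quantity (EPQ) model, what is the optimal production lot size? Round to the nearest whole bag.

Daily demand d = 51,530/300 = 171.767; p = 267; 1 − d/p = 0.35668
EPQ = √(2DS / (H(1 − d/p)))
    = √(2 × 51,530 × 292 / (1.4 × 0.35668)) ≈ 7,763.07

7,763 bags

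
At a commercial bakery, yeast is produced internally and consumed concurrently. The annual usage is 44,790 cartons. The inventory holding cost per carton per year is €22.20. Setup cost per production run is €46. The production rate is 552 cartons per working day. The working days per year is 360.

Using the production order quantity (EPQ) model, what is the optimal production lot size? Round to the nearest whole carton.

d = 44,790/360 = 124.4167 cartons/day;  effective holding cost H(1 − d/p) = 22.2·(1 − 124.4167/552) = 17.19629
Q* = √(2DS / H_eff) = √(2·44,790·46 / 17.19629) ≈ 489.52

490 cartons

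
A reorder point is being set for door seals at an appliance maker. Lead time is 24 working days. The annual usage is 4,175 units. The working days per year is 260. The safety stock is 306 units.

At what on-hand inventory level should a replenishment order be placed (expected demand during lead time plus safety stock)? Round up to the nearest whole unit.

692 units

Daily demand d = 4,175 / 260 = 16.058 units/day
Demand during lead time = 16.058 × 24 = 385.38
Reorder point = 385.38 + 306 = 691.38 → round up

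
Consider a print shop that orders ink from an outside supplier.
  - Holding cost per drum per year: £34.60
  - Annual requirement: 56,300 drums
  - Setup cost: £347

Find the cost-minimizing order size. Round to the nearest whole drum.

1,063 drums

Optimal lot size Q* = (2 × 56,300 × £347 / £34.6)^½ ≈ 1,062.66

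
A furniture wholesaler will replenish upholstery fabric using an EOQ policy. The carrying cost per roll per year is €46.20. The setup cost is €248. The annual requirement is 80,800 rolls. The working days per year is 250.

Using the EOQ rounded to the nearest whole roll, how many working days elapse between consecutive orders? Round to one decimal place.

Optimal lot size Q* = (2 × 80,800 × €248 / €46.2)^½ ≈ 931.38 → Q = 931 rolls
Cycle time = (working days × Q)/D = (250 × 931) / 80,800 = 2.881 days

2.9 days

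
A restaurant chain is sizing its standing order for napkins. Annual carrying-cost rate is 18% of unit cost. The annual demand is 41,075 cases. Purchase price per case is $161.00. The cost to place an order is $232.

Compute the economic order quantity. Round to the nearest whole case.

H = i·C = 0.18 × $161 = $28.9800 per case-year
Q* = √(2·D·S / H) = √(2·41,075·232 / 28.98) = √657,653.6 ≈ 810.96

811 cases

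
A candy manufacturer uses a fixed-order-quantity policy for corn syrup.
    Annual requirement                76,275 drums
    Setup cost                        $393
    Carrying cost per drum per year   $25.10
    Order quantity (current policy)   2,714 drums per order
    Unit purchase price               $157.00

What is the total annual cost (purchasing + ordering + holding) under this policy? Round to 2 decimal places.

Annual ordering cost = (D/Q)·S = (76,275/2,714) × 393 = $11,044.98
Annual holding cost  = (Q/2)·H = (2,714/2) × 25.1 = $34,060.70
Purchase cost = D·C = 76,275 × 157 = $11,975,175.00
Total = $11,044.98 + $34,060.70 + $11,975,175.00 = $12,020,280.68

$12,020,280.68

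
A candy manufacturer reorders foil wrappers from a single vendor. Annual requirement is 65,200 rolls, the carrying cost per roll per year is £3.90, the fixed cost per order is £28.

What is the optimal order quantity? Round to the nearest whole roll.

EOQ = √(2DS/H) = √(2 × 65,200 × 28 / 3.9)
    = √(936,205.13) ≈ 967.58

968 rolls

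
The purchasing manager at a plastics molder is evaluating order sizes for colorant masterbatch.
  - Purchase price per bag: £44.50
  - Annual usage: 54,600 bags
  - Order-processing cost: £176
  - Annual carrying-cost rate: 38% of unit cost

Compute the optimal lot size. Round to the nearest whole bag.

H = i·C = 0.38 × £44.5 = £16.9100 per bag-year
Q* = √(2·D·S / H) = √(2·54,600·176 / 16.91) = √1,136,558.2 ≈ 1,066.09

1,066 bags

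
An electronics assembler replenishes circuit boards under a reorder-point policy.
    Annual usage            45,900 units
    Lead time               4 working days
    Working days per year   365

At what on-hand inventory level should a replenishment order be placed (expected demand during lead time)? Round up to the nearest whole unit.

504 units

Daily demand d = 45,900 / 365 = 125.753 units/day
Demand during lead time = 125.753 × 4 = 503.01
Reorder point = 503.01 → round up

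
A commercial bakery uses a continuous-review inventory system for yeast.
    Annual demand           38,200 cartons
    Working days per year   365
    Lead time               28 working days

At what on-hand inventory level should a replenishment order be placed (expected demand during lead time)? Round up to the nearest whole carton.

2,931 cartons

Daily demand d = 38,200 / 365 = 104.658 cartons/day
Demand during lead time = 104.658 × 28 = 2,930.41
Reorder point = 2,930.41 → round up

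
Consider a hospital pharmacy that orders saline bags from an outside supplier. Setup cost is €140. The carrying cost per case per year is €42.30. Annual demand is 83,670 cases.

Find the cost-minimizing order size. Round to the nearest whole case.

EOQ = √(2DS/H) = √(2 × 83,670 × 140 / 42.3)
    = √(553,843.97) ≈ 744.21

744 cases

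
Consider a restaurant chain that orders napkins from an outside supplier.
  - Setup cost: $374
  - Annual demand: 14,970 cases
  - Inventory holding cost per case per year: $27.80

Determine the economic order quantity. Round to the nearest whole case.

635 cases

2DS/H = 2·14,970·374/27.8 = 402,789.93
EOQ = √402,789.93 ≈ 634.66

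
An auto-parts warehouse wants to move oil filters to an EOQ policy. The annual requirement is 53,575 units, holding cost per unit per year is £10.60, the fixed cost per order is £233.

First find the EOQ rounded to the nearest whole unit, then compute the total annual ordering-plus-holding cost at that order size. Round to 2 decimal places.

EOQ = √(2DS/H) = √(2 × 53,575 × 233 / 10.6)
    = √(2,355,278.30) ≈ 1,534.69 → Q = 1,535 units
Orders/yr = 53,575/1,535 = 34.902; ordering cost = 34.902 × £233 = £8,132.23
Average inventory = 1,535/2 = 767.5; holding cost = 767.5 × £10.6 = £8,135.50
Total = £8,132.23 + £8,135.50 = £16,267.73

£16,267.73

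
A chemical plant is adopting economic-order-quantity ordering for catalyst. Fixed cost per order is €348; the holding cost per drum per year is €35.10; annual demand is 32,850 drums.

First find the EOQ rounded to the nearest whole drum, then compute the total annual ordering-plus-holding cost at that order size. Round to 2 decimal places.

2DS/H = 2·32,850·348/35.1 = 651,384.62
EOQ = √651,384.62 ≈ 807.08 → Q = 807 drums
Ordering: D/Q × S = 32,850/807 × €348 = €14,165.80
Holding:  Q/2 × H = 807/2 × €35.1 = €14,162.85
Total = €14,165.80 + €14,162.85 = €28,328.65

€28,328.65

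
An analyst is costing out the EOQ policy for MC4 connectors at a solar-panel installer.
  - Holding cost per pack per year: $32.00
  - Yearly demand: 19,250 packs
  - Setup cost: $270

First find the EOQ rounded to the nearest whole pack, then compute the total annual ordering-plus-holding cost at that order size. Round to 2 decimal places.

$18,238.42

Q* = √(2·D·S / H) = √(2·19,250·270 / 32) = √324,843.8 ≈ 569.95 → Q = 570 packs
Orders/yr = 19,250/570 = 33.772; ordering cost = 33.772 × $270 = $9,118.42
Average inventory = 570/2 = 285; holding cost = 285 × $32 = $9,120.00
Total = $9,118.42 + $9,120.00 = $18,238.42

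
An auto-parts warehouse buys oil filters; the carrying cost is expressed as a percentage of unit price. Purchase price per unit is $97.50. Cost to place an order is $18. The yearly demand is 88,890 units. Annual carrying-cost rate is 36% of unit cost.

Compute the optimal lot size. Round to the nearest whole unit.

302 units

Carrying cost H = $97.5 × 36% = $35.1000/unit/yr
Q* = √(2·D·S / H) = √(2·88,890·18 / 35.1) = √91,169.2 ≈ 301.94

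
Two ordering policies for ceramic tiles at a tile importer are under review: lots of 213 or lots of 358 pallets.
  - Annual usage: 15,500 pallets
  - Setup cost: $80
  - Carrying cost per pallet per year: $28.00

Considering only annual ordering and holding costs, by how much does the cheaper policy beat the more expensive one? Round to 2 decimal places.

Annual cost at Q: ordering D·S/Q plus holding Q·H/2.
TC(213) = (15,500/213)×80 + (213/2)×28 = $8,803.60
TC(358) = (15,500/358)×80 + (358/2)×28 = $8,475.69
|ΔTC| = |$8,803.60 − $8,475.69| = $327.91

$327.91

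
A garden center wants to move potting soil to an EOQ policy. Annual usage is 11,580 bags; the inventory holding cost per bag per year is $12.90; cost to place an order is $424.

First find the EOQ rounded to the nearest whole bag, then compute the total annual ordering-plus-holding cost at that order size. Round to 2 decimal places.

2DS/H = 2·11,580·424/12.9 = 761,227.91
EOQ = √761,227.91 ≈ 872.48 → Q = 872 bags
Ordering: D/Q × S = 11,580/872 × $424 = $5,630.64
Holding:  Q/2 × H = 872/2 × $12.9 = $5,624.40
Total = $5,630.64 + $5,624.40 = $11,255.04

$11,255.04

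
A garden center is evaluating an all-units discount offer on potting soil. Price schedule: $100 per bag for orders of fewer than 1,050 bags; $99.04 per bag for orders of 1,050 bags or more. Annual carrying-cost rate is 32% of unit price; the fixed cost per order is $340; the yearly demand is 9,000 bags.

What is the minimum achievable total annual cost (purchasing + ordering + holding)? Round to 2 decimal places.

H₁ = 32%×$100 = $32.0000;  H₂ = 32%×$99.04 = $31.6928
EOQ₁ = √(2×9,000×340/32.0000) = 437.32  (< 1,050, feasible at tier 1)
EOQ₂ = √(2×9,000×340/31.6928) = 439.44  (< 1,050 → use Q = 1,050 at tier-2 price)
TC(tier 1 (EOQ₁), Q≈437.3) = $913,994.28
TC(tier 2, Q≈1,050.0) = $910,913.01
Minimum at tier 2: $910,913.01

$910,913.01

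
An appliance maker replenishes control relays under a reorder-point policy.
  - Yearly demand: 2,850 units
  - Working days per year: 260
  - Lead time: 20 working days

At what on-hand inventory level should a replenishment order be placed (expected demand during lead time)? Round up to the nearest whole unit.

220 units

Daily demand d = 2,850 / 260 = 10.962 units/day
Demand during lead time = 10.962 × 20 = 219.23
Reorder point = 219.23 → round up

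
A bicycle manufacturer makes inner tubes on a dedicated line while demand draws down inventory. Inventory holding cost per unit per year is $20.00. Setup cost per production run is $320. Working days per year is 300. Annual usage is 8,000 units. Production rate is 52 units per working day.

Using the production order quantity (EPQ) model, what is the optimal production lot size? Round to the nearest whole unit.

Daily demand d = 8,000/300 = 26.667; p = 52; 1 − d/p = 0.48718
EPQ = √(2DS / (H(1 − d/p)))
    = √(2 × 8,000 × 320 / (20 × 0.48718)) ≈ 724.90

725 units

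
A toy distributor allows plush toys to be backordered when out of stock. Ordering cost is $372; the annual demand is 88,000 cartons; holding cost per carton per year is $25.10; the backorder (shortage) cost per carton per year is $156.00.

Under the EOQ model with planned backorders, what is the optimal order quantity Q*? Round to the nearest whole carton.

1,740 cartons

Basic EOQ = √(2·88,000·372/25.1) = 1,615.068
Backorder adjustment √((H+b)/b) = √((25.1+156)/156) = 1.0774
Q* = 1,615.068 × 1.0774 ≈ 1,740.15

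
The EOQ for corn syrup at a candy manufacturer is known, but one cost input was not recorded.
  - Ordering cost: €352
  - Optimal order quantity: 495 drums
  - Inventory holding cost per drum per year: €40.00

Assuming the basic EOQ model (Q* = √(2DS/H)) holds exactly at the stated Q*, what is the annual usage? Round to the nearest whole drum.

13,922 drums per year

From Q* = √(2DS/H) ⇒ Q*² = 2DS/H.
D = Q²H / (2S) = 495² × 40 / (2 × 352) = 13,921.88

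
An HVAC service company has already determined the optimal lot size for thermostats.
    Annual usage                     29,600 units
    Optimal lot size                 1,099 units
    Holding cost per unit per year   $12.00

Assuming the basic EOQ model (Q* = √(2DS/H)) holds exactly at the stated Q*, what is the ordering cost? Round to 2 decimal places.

EOQ relation: Q² = 2DS/H, so rearrange for the unknown.
S = Q²H / (2D) = 1,099² × 12 / (2 × 29,600) = 244.8245

$244.82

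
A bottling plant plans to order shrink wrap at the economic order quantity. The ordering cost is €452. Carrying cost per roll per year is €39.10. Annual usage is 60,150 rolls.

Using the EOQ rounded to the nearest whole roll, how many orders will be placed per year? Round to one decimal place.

51.0 orders per year

Optimal lot size Q* = (2 × 60,150 × €452 / €39.1)^½ ≈ 1,179.27 → Q = 1,179
Orders per year = D/Q = 60,150 / 1,179 = 51.018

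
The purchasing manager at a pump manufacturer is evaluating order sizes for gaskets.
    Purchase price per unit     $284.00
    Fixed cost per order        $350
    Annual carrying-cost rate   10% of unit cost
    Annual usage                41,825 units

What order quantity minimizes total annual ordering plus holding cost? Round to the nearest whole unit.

Carrying cost H = $284 × 10% = $28.4000/unit/yr
EOQ = √(2DS/H) = √(2 × 41,825 × 350 / 28.4)
    = √(1,030,897.89) ≈ 1,015.33

1,015 units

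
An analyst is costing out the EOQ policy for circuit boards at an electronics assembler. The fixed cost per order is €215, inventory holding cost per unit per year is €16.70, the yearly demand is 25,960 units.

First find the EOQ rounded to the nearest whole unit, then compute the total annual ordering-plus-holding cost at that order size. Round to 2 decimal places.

Q* = √(2·D·S / H) = √(2·25,960·215 / 16.7) = √668,431.1 ≈ 817.58 → Q = 818 units
Orders/yr = 25,960/818 = 31.736; ordering cost = 31.736 × €215 = €6,823.23
Average inventory = 818/2 = 409; holding cost = 409 × €16.7 = €6,830.30
Total = €6,823.23 + €6,830.30 = €13,653.53

€13,653.53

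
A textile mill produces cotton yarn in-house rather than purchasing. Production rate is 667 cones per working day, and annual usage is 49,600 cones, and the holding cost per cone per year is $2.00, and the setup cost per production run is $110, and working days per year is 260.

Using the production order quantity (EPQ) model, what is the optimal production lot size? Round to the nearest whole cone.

Daily demand d = 49,600/260 = 190.769; p = 667; 1 − d/p = 0.71399
EPQ = √(2DS / (H(1 − d/p)))
    = √(2 × 49,600 × 110 / (2 × 0.71399)) ≈ 2,764.34

2,764 cones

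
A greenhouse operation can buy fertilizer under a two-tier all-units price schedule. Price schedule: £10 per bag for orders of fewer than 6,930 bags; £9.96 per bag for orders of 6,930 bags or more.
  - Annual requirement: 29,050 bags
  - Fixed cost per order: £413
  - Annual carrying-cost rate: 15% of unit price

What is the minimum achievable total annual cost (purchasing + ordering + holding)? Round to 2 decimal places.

H₁ = 15%×£10 = £1.5000;  H₂ = 15%×£9.96 = £1.4940
EOQ₁ = √(2×29,050×413/1.5000) = 3,999.61  (< 6,930, feasible at tier 1)
EOQ₂ = √(2×29,050×413/1.4940) = 4,007.63  (< 6,930 → use Q = 6,930 at tier-2 price)
TC(tier 1 (EOQ₁), Q≈3,999.6) = £296,499.41
TC(tier 2, Q≈6,930.0) = £296,245.97
Minimum at tier 2: £296,245.97

£296,245.97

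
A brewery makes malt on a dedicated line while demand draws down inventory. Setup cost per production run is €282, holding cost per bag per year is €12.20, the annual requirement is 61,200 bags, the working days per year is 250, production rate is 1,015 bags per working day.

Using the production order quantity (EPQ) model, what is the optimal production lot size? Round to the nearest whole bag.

1,931 bags

Daily demand d = 61,200/250 = 244.800; p = 1015; 1 − d/p = 0.75882
EPQ = √(2DS / (H(1 − d/p)))
    = √(2 × 61,200 × 282 / (12.2 × 0.75882)) ≈ 1,930.93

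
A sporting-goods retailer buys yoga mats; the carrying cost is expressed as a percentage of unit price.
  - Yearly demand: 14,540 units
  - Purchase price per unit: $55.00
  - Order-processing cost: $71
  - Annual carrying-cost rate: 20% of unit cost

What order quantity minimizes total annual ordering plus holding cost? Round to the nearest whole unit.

H = i·C = 0.2 × $55 = $11.0000 per unit-year
Q* = √(2·D·S / H) = √(2·14,540·71 / 11) = √187,698.2 ≈ 433.24

433 units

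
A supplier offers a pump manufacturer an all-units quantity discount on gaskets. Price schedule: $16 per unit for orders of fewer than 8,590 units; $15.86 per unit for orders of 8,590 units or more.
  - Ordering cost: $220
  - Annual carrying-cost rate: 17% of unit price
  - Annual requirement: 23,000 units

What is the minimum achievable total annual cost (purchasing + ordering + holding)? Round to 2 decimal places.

H₁ = 17%×$16 = $2.7200;  H₂ = 17%×$15.86 = $2.6962
EOQ₁ = √(2×23,000×220/2.7200) = 1,928.88  (< 8,590, feasible at tier 1)
EOQ₂ = √(2×23,000×220/2.6962) = 1,937.38  (< 8,590 → use Q = 8,590 at tier-2 price)
TC(tier 1 (EOQ₁), Q≈1,928.9) = $373,246.56
TC(tier 2, Q≈8,590.0) = $376,949.24
Minimum at tier 1 (EOQ₁): $373,246.56

$373,246.56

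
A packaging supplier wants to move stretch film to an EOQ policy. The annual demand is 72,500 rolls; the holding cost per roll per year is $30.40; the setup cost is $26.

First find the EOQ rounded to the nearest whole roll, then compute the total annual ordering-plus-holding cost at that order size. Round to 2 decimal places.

$10,705.51

EOQ = √(2DS/H) = √(2 × 72,500 × 26 / 30.4)
    = √(124,013.16) ≈ 352.16 → Q = 352 rolls
Orders/yr = 72,500/352 = 205.966; ordering cost = 205.966 × $26 = $5,355.11
Average inventory = 352/2 = 176; holding cost = 176 × $30.4 = $5,350.40
Total = $5,355.11 + $5,350.40 = $10,705.51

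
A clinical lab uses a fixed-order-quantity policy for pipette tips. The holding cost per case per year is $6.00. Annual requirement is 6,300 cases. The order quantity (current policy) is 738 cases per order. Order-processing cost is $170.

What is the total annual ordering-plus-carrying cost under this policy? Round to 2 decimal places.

Annual ordering cost = (D/Q)·S = (6,300/738) × 170 = $1,451.22
Annual holding cost  = (Q/2)·H = (738/2) × 6 = $2,214.00
Total = $1,451.22 + $2,214.00 = $3,665.22

$3,665.22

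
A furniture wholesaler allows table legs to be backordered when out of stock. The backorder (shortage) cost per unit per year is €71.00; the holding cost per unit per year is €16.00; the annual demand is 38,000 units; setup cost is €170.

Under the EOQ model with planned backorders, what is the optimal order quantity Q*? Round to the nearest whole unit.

Q* = √(2DS/H) · √((H + b)/b)
   = √(2 × 38,000 × 170 / 16) · √((16 + 71) / 71)
   = 898.610 × 1.1070 ≈ 994.72

995 units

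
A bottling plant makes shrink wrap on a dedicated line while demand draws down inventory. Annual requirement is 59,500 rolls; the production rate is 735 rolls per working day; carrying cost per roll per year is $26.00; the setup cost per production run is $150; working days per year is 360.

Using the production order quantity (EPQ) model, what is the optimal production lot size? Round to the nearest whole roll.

941 rolls

Daily demand d = 59,500/360 = 165.278; p = 735; 1 − d/p = 0.77513
EPQ = √(2DS / (H(1 − d/p)))
    = √(2 × 59,500 × 150 / (26 × 0.77513)) ≈ 941.12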